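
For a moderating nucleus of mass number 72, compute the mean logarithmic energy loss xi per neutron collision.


xi = 1 + (A-1)^2/(2A) * ln((A-1)/(A+1))
xi = 1 + (72-1)^2/(2*72) * ln((72-1)/(72 +1))
xi = 0.027522

0.027522


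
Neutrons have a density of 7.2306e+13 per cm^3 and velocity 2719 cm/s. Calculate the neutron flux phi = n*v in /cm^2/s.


phi = n * v
phi = 7.2306e+13 * 2719
phi = 1.9660e+17 /cm^2/s

1.9660e+17


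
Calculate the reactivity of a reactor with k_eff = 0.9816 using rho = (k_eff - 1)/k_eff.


rho = (k_eff - 1) / k_eff
rho = (0.9816 - 1) / 0.9816
rho = -0.018745

-0.018745


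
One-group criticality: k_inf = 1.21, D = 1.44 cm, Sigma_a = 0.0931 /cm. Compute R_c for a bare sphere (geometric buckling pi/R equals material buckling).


L^2 = D / Sigma_a = 1.44 / 0.0931 = 15.46724 cm^2
B_m^2 = (k_inf - 1) / L^2 = (1.21 - 1) / 15.46724 = 0.01357708 /cm^2
For a bare sphere: B_g = pi/R, so R_c = pi / sqrt(B_m^2)
R_c = pi / sqrt(0.01357708) = 26.962 cm

26.962


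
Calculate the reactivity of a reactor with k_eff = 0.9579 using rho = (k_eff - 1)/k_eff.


rho = (k_eff - 1) / k_eff
rho = (0.9579 - 1) / 0.9579
rho = -0.043950

-0.043950


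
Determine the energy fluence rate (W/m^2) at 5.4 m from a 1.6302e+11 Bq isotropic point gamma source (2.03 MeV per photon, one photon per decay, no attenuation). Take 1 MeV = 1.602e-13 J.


psi = A * E * 1.602e-13 / (4*pi*r^2)
psi = 1.6302e+11 * 2.03 * 1.602e-13 / (4*pi*5.4^2)
psi = 1.4468e-04 W/m^2

1.4468e-04


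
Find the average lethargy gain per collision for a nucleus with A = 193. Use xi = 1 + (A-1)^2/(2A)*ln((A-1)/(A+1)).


xi = 1 + (A-1)^2/(2A) * ln((A-1)/(A+1))
xi = 1 + (193-1)^2/(2*193) * ln((193-1)/(193 +1))
xi = 0.010327

0.010327


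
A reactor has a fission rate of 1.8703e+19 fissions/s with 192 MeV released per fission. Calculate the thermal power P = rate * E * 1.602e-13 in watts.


P = fission_rate * E_MeV * 1.602e-13
P = 1.8703e+19 * 192 * 1.602e-13
P = 5.7527e+08 W

5.7527e+08


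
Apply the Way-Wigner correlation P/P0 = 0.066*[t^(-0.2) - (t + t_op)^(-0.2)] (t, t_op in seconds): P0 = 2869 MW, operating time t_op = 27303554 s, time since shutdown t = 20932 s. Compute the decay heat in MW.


P/P0 = 0.066 * [t^(-0.2) - (t + t_op)^(-0.2)]
P/P0 = 0.066 * [20932^(-0.2) - (20932 + 27303554)^(-0.2)]
P/P0 = 0.066 * [0.1367218 - 0.03256039] = 0.006874653
P = 2869 * 0.006874653 = 19.723 MW

19.723


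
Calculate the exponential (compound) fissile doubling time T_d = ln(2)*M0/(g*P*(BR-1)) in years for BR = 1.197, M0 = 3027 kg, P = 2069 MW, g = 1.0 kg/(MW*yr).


Breeding gain G = BR - 1 = 1.197 - 1 = 0.197
Fissile production rate = g * P * G = 1.0 * 2069 * 0.197 = 407.593 kg/yr
T_d = ln(2) * M0 / (g * P * G)
T_d = ln(2) * 3027 / 407.593 = 5.1477 yr

5.1477


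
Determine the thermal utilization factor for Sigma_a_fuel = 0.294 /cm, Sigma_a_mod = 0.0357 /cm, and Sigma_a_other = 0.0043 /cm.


f = Sigma_a_fuel / (Sigma_a_fuel + Sigma_a_mod + Sigma_a_other)
f = 0.294 / (0.294 + 0.0357 + 0.0043)
f = 0.88024

0.88024


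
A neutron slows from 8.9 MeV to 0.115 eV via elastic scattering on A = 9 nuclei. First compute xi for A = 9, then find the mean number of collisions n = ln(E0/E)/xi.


xi = 1 + (A-1)^2/(2A)*ln((A-1)/(A+1)) = 0.2066007 (for A = 9)
n = ln(E0/E) / xi
n = ln(8.9e6 / 0.115) / 0.2066007
n = ln(7.739130e+07) / 0.2066007 = 87.920

87.920


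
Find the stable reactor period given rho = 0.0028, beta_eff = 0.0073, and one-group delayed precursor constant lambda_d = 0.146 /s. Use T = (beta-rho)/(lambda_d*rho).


T = (beta - rho) / (lambda_d * rho)
T = (0.0073 - 0.0028) / (0.146 * 0.0028)
T = 11.008 s

11.008


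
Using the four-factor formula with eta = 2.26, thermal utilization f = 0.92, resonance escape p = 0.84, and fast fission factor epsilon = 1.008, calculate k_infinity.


k_inf = eta * f * p * epsilon
k_inf = 2.26 * 0.92 * 0.84 * 1.008
k_inf = 1.7605

1.7605


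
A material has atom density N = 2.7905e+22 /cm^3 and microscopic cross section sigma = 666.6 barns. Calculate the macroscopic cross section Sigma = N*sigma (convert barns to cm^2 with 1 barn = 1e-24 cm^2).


Sigma = N * sigma_barns * 1e-24
Sigma = 2.7905e+22 * 666.6 * 1e-24
Sigma = 18.601 /cm

18.601


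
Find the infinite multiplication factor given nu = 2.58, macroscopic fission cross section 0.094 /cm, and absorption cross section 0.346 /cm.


k_inf = nu * Sigma_f / Sigma_a
k_inf = 2.58 * 0.094 / 0.346
k_inf = 0.70092

0.70092


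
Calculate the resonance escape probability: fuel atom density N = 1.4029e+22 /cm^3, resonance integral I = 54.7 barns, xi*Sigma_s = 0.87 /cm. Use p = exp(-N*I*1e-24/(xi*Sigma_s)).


p = exp(-N * I * 1e-24 / (xi*Sigma_s))
p = exp(-1.4029e+22 * 54.7 * 1e-24 / 0.87)
p = 0.41393

0.41393


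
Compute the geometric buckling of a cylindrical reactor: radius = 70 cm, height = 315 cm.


B^2 = (2.405/R)^2 + (pi/H)^2
B^2 = (2.405/70)^2 + (pi/315)^2
B^2 = 0.0012799 /cm^2

0.0012799


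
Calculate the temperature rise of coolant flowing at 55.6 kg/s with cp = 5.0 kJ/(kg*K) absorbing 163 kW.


dT = Q / (m_dot * cp)
dT = 163 / (55.6 * 5.0)
dT = 0.58633 C

0.58633


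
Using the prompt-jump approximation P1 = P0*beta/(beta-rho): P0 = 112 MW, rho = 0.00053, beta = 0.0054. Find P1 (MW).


P1/P0 = beta / (beta - rho)
P1/P0 = 0.0054 / (0.0054 - 0.00053) = 1.108830
P1 = 112 * 1.108830 = 124.19 MW

124.19


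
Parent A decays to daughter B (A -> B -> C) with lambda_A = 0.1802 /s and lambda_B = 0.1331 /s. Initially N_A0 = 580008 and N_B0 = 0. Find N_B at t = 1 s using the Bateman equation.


N_B(t) = lambda_A * N_A0 / (lambda_B - lambda_A) * [exp(-lambda_A*t) - exp(-lambda_B*t)]
exp(-0.1802*1) = 0.8351032; exp(-0.1331*1) = 0.8753775
N_B = 0.1802 * 580008 / (0.1331 - 0.1802) * (0.8351032 - 0.8753775)
N_B = 89371

89371


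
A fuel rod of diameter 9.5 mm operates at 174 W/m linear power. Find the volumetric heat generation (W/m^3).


r = D / 2 / 1000 = 9.5 / 2 / 1000 = 0.00475 m
q''' = q' / (pi * r^2)
q''' = 174 / (pi * 0.00475^2)
q''' = 2.4548e+06 W/m^3

2.4548e+06


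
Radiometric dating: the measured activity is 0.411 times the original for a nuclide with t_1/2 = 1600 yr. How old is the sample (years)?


lambda = ln(2) / t_half = ln(2) / 1600 = 4.332170e-04 /yr
t = -ln(A/A0) / lambda
t = -ln(0.411) / 4.332170e-04
t = 2052.5 yr

2052.5


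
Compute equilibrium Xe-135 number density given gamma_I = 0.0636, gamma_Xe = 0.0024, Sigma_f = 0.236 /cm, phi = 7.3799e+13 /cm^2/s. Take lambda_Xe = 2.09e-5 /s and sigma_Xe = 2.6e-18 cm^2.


Xe_eq = (gamma_I + gamma_Xe) * Sigma_f * phi / (lambda_Xe + sigma_Xe * phi)
Numerator = (0.0636 + 0.0024) * 0.236 * 7.3799e+13 = 1.149493e+12
Denominator = 2.09e-5 + 2.6e-18 * 7.3799e+13 = 2.127774e-04
Xe_eq = 1.149493e+12 / 2.127774e-04 = 5.4023e+15 /cm^3

5.4023e+15


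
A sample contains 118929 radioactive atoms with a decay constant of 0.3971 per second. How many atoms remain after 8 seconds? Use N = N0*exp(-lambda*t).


N = N0 * exp(-lambda * t)
N = 118929 * exp(-0.3971 * 8)
N = 4961.6

4961.6


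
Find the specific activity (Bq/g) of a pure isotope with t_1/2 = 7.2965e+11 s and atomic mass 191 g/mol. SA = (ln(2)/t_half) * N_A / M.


lambda = ln(2) / t_half = ln(2) / 7.2965e+11 = 9.499722e-13 /s
SA = lambda * N_A / M
SA = 9.499722e-13 * 6.022e23 / 191
SA = 2.9951e+09 Bq/g

2.9951e+09


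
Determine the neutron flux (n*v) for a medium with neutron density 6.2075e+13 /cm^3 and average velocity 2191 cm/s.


phi = n * v
phi = 6.2075e+13 * 2191
phi = 1.3601e+17 /cm^2/s

1.3601e+17


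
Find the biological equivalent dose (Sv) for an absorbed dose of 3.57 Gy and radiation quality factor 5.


H = D * Q
H = 3.57 * 5
H = 17.850 Sv

17.850


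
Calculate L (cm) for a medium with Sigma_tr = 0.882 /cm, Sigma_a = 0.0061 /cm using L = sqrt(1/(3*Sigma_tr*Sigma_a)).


D = 1 / (3 * Sigma_tr) = 1 / (3 * 0.882) = 0.3779289 cm
L = sqrt(D / Sigma_a)
L = sqrt(0.3779289 / 0.0061)
L = 7.8712 cm

7.8712


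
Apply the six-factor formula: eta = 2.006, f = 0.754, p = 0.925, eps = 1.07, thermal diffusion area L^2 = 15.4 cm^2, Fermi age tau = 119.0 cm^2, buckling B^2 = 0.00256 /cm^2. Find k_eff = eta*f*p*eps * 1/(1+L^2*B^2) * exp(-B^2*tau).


k_inf = eta*f*p*eps = 2.006*0.754*0.925*1.07 = 1.497021
P_TNL = 1/(1 + L^2*B^2) = 1/(1 + 15.4*0.00256) = 0.9620713
P_FNL = exp(-B^2*tau) = exp(-0.00256*119.0) = 0.7373888
k_eff = k_inf * P_TNL * P_FNL = 1.497021 * 0.9620713 * 0.7373888
k_eff = 1.0620

1.0620


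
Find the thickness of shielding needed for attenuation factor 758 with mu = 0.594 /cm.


x = ln(factor) / mu
x = ln(758) / 0.594
x = 11.163 cm

11.163


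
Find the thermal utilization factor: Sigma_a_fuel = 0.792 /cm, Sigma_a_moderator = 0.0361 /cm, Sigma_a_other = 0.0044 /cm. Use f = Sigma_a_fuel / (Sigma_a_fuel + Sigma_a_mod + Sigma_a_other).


f = Sigma_a_fuel / (Sigma_a_fuel + Sigma_a_mod + Sigma_a_other)
f = 0.792 / (0.792 + 0.0361 + 0.0044)
f = 0.95135

0.95135


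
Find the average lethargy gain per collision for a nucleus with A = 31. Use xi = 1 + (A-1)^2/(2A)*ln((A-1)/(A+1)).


xi = 1 + (A-1)^2/(2A) * ln((A-1)/(A+1))
xi = 1 + (31-1)^2/(2*31) * ln((31-1)/(31 +1))
xi = 0.063150

0.063150


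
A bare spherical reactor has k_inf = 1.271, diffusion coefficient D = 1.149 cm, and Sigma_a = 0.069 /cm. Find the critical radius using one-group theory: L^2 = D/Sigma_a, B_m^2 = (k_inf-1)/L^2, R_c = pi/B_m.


L^2 = D / Sigma_a = 1.149 / 0.069 = 16.65217 cm^2
B_m^2 = (k_inf - 1) / L^2 = (1.271 - 1) / 16.65217 = 0.01627416 /cm^2
For a bare sphere: B_g = pi/R, so R_c = pi / sqrt(B_m^2)
R_c = pi / sqrt(0.01627416) = 24.626 cm

24.626


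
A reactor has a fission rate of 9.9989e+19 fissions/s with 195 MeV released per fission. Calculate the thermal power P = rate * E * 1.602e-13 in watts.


P = fission_rate * E_MeV * 1.602e-13
P = 9.9989e+19 * 195 * 1.602e-13
P = 3.1236e+09 W

3.1236e+09


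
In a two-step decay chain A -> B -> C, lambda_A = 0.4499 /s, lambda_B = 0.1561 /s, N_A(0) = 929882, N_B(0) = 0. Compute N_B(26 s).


N_B(t) = lambda_A * N_A0 / (lambda_B - lambda_A) * [exp(-lambda_A*t) - exp(-lambda_B*t)]
exp(-0.4499*26) = 8.315411e-06; exp(-0.1561*26) = 0.01727318
N_B = 0.4499 * 929882 / (0.1561 - 0.4499) * (8.315411e-06 - 0.01727318)
N_B = 24584

24584


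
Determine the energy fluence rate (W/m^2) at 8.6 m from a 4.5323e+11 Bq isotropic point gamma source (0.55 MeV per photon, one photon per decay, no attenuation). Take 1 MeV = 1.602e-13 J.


psi = A * E * 1.602e-13 / (4*pi*r^2)
psi = 4.5323e+11 * 0.55 * 1.602e-13 / (4*pi*8.6^2)
psi = 4.2967e-05 W/m^2

4.2967e-05


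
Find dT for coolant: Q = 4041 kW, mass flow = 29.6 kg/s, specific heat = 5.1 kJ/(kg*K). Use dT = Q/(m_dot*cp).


dT = Q / (m_dot * cp)
dT = 4041 / (29.6 * 5.1)
dT = 26.769 C

26.769


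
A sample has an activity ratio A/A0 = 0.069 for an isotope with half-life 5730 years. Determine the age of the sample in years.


lambda = ln(2) / t_half = ln(2) / 5730 = 1.209681e-04 /yr
t = -ln(A/A0) / lambda
t = -ln(0.069) / 1.209681e-04
t = 22102 yr

22102


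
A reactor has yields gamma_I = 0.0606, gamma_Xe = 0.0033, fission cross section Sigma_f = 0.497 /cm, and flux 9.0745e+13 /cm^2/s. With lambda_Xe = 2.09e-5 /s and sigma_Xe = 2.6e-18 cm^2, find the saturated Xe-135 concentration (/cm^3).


Xe_eq = (gamma_I + gamma_Xe) * Sigma_f * phi / (lambda_Xe + sigma_Xe * phi)
Numerator = (0.0606 + 0.0033) * 0.497 * 9.0745e+13 = 2.881907e+12
Denominator = 2.09e-5 + 2.6e-18 * 9.0745e+13 = 2.568370e-04
Xe_eq = 2.881907e+12 / 2.568370e-04 = 1.1221e+16 /cm^3

1.1221e+16


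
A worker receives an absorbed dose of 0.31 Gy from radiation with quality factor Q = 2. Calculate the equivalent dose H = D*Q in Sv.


H = D * Q
H = 0.31 * 2
H = 0.62000 Sv

0.62000


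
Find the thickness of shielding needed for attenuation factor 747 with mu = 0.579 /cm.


x = ln(factor) / mu
x = ln(747) / 0.579
x = 11.427 cm

11.427


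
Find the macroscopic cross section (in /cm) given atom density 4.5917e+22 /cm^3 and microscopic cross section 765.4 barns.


Sigma = N * sigma_barns * 1e-24
Sigma = 4.5917e+22 * 765.4 * 1e-24
Sigma = 35.145 /cm

35.145


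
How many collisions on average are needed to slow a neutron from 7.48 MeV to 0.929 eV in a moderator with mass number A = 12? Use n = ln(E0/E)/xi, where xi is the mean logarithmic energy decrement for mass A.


xi = 1 + (A-1)^2/(2A)*ln((A-1)/(A+1)) = 0.1577690 (for A = 12)
n = ln(E0/E) / xi
n = ln(7.48e6 / 0.929) / 0.1577690
n = ln(8.051668e+06) / 0.1577690 = 100.79

100.79


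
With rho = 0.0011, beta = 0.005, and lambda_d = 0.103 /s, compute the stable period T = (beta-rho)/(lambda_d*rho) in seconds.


T = (beta - rho) / (lambda_d * rho)
T = (0.005 - 0.0011) / (0.103 * 0.0011)
T = 34.422 s

34.422


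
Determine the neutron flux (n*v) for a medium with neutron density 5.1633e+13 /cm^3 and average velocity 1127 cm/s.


phi = n * v
phi = 5.1633e+13 * 1127
phi = 5.8190e+16 /cm^2/s

5.8190e+16


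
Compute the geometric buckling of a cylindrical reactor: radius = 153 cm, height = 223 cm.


B^2 = (2.405/R)^2 + (pi/H)^2
B^2 = (2.405/153)^2 + (pi/223)^2
B^2 = 4.4555e-04 /cm^2

4.4555e-04


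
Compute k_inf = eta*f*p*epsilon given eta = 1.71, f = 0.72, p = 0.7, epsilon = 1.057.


k_inf = eta * f * p * epsilon
k_inf = 1.71 * 0.72 * 0.7 * 1.057
k_inf = 0.91096

0.91096


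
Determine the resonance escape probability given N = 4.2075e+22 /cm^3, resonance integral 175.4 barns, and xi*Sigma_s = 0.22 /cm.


p = exp(-N * I * 1e-24 / (xi*Sigma_s))
p = exp(-4.2075e+22 * 175.4 * 1e-24 / 0.22)
p = 2.7007e-15

2.7007e-15


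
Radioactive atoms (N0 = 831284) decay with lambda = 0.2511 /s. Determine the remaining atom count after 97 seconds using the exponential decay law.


N = N0 * exp(-lambda * t)
N = 831284 * exp(-0.2511 * 97)
N = 2.1967e-05

2.1967e-05


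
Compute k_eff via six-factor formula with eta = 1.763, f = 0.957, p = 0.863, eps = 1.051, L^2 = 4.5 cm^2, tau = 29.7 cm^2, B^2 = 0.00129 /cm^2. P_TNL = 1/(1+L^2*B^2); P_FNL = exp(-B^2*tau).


k_inf = eta*f*p*eps = 1.763*0.957*0.863*1.051 = 1.530304
P_TNL = 1/(1 + L^2*B^2) = 1/(1 + 4.5*0.00129) = 0.9942285
P_FNL = exp(-B^2*tau) = exp(-0.00129*29.7) = 0.9624117
k_eff = k_inf * P_TNL * P_FNL = 1.530304 * 0.9942285 * 0.9624117
k_eff = 1.4643

1.4643


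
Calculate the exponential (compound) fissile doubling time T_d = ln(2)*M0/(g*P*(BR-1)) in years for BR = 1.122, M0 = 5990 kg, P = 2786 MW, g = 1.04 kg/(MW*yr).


Breeding gain G = BR - 1 = 1.122 - 1 = 0.122
Fissile production rate = g * P * G = 1.04 * 2786 * 0.122 = 353.48768 kg/yr
T_d = ln(2) * M0 / (g * P * G)
T_d = ln(2) * 5990 / 353.48768 = 11.746 yr

11.746


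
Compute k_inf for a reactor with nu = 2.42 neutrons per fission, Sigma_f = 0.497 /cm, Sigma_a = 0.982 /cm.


k_inf = nu * Sigma_f / Sigma_a
k_inf = 2.42 * 0.497 / 0.982
k_inf = 1.2248

1.2248


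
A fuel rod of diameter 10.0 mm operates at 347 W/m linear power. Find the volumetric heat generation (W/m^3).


r = D / 2 / 1000 = 10.0 / 2 / 1000 = 0.005 m
q''' = q' / (pi * r^2)
q''' = 347 / (pi * 0.005^2)
q''' = 4.4181e+06 W/m^3

4.4181e+06


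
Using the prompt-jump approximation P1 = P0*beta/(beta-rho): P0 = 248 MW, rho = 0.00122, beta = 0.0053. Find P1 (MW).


P1/P0 = beta / (beta - rho)
P1/P0 = 0.0053 / (0.0053 - 0.00122) = 1.299020
P1 = 248 * 1.299020 = 322.16 MW

322.16


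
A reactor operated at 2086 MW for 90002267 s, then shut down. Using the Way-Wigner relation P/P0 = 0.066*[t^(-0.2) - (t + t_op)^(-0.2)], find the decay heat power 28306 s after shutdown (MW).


P/P0 = 0.066 * [t^(-0.2) - (t + t_op)^(-0.2)]
P/P0 = 0.066 * [28306^(-0.2) - (28306 + 90002267)^(-0.2)]
P/P0 = 0.066 * [0.1287136 - 0.02565205] = 0.006802062
P = 2086 * 0.006802062 = 14.189 MW

14.189


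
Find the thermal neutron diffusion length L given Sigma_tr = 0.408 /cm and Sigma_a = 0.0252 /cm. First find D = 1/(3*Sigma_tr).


D = 1 / (3 * Sigma_tr) = 1 / (3 * 0.408) = 0.8169935 cm
L = sqrt(D / Sigma_a)
L = sqrt(0.8169935 / 0.0252)
L = 5.6939 cm

5.6939


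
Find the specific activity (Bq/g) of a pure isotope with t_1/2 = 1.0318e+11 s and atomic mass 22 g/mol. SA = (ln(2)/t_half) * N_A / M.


lambda = ln(2) / t_half = ln(2) / 1.0318e+11 = 6.717844e-12 /s
SA = lambda * N_A / M
SA = 6.717844e-12 * 6.022e23 / 22
SA = 1.8389e+11 Bq/g

1.8389e+11


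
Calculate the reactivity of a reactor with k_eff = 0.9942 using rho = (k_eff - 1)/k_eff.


rho = (k_eff - 1) / k_eff
rho = (0.9942 - 1) / 0.9942
rho = -0.0058338

-0.0058338


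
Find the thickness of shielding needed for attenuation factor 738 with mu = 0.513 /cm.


x = ln(factor) / mu
x = ln(738) / 0.513
x = 12.873 cm

12.873


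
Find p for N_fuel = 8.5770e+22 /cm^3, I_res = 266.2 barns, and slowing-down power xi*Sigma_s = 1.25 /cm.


p = exp(-N * I * 1e-24 / (xi*Sigma_s))
p = exp(-8.5770e+22 * 266.2 * 1e-24 / 1.25)
p = 1.1678e-08

1.1678e-08


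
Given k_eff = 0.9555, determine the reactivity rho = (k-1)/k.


rho = (k_eff - 1) / k_eff
rho = (0.9555 - 1) / 0.9555
rho = -0.046572

-0.046572


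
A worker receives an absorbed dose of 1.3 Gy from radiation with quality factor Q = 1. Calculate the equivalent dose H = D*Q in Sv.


H = D * Q
H = 1.3 * 1
H = 1.3000 Sv

1.3000


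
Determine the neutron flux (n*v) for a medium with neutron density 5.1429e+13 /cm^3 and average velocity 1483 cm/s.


phi = n * v
phi = 5.1429e+13 * 1483
phi = 7.6269e+16 /cm^2/s

7.6269e+16


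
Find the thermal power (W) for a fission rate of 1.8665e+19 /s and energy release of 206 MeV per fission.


P = fission_rate * E_MeV * 1.602e-13
P = 1.8665e+19 * 206 * 1.602e-13
P = 6.1597e+08 W

6.1597e+08


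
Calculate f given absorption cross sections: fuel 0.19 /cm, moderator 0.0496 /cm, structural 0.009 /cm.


f = Sigma_a_fuel / (Sigma_a_fuel + Sigma_a_mod + Sigma_a_other)
f = 0.19 / (0.19 + 0.0496 + 0.009)
f = 0.76428

0.76428


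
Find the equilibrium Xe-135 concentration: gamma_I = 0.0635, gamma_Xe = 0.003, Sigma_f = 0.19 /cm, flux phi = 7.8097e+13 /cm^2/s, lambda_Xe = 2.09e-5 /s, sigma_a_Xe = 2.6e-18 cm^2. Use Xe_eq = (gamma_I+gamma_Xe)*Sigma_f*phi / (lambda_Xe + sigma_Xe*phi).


Xe_eq = (gamma_I + gamma_Xe) * Sigma_f * phi / (lambda_Xe + sigma_Xe * phi)
Numerator = (0.0635 + 0.003) * 0.19 * 7.8097e+13 = 9.867556e+11
Denominator = 2.09e-5 + 2.6e-18 * 7.8097e+13 = 2.239522e-04
Xe_eq = 9.867556e+11 / 2.239522e-04 = 4.4061e+15 /cm^3

4.4061e+15


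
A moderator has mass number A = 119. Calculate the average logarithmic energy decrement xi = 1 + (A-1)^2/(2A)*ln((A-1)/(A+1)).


xi = 1 + (A-1)^2/(2A) * ln((A-1)/(A+1))
xi = 1 + (119-1)^2/(2*119) * ln((119-1)/(119 +1))
xi = 0.016713

0.016713


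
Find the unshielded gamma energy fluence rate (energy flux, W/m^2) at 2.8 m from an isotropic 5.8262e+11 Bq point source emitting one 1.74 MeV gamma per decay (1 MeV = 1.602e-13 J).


psi = A * E * 1.602e-13 / (4*pi*r^2)
psi = 5.8262e+11 * 1.74 * 1.602e-13 / (4*pi*2.8^2)
psi = 0.0016484 W/m^2

0.0016484


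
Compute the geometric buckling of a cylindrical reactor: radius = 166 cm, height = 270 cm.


B^2 = (2.405/R)^2 + (pi/H)^2
B^2 = (2.405/166)^2 + (pi/270)^2
B^2 = 3.4529e-04 /cm^2

3.4529e-04


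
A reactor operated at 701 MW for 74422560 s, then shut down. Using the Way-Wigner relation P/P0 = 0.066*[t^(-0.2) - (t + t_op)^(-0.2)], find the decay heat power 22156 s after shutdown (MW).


P/P0 = 0.066 * [t^(-0.2) - (t + t_op)^(-0.2)]
P/P0 = 0.066 * [22156^(-0.2) - (22156 + 74422560)^(-0.2)]
P/P0 = 0.066 * [0.1351767 - 0.02664607] = 0.007163022
P = 701 * 0.007163022 = 5.0213 MW

5.0213


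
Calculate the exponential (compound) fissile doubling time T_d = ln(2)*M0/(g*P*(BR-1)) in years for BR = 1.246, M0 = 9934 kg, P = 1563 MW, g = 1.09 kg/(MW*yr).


Breeding gain G = BR - 1 = 1.246 - 1 = 0.246
Fissile production rate = g * P * G = 1.09 * 1563 * 0.246 = 419.10282 kg/yr
T_d = ln(2) * M0 / (g * P * G)
T_d = ln(2) * 9934 / 419.10282 = 16.430 yr

16.430


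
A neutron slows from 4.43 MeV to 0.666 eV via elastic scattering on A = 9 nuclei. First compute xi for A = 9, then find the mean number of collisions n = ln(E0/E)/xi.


xi = 1 + (A-1)^2/(2A)*ln((A-1)/(A+1)) = 0.2066007 (for A = 9)
n = ln(E0/E) / xi
n = ln(4.43e6 / 0.666) / 0.2066007
n = ln(6.651652e+06) / 0.2066007 = 76.042

76.042


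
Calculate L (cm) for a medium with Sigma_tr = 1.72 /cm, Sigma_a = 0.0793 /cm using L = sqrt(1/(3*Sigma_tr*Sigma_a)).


D = 1 / (3 * Sigma_tr) = 1 / (3 * 1.72) = 0.1937984 cm
L = sqrt(D / Sigma_a)
L = sqrt(0.1937984 / 0.0793)
L = 1.5633 cm

1.5633


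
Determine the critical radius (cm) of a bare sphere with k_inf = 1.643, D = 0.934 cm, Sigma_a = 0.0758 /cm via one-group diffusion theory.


L^2 = D / Sigma_a = 0.934 / 0.0758 = 12.32190 cm^2
B_m^2 = (k_inf - 1) / L^2 = (1.643 - 1) / 12.32190 = 0.05218351 /cm^2
For a bare sphere: B_g = pi/R, so R_c = pi / sqrt(B_m^2)
R_c = pi / sqrt(0.05218351) = 13.753 cm

13.753


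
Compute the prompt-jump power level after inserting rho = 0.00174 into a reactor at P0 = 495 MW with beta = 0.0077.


P1/P0 = beta / (beta - rho)
P1/P0 = 0.0077 / (0.0077 - 0.00174) = 1.291946
P1 = 495 * 1.291946 = 639.51 MW

639.51


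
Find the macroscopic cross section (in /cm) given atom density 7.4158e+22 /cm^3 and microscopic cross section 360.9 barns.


Sigma = N * sigma_barns * 1e-24
Sigma = 7.4158e+22 * 360.9 * 1e-24
Sigma = 26.764 /cm

26.764


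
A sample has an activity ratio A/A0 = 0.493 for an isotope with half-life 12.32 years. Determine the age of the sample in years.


lambda = ln(2) / t_half = ln(2) / 12.32 = 0.05626195 /yr
t = -ln(A/A0) / lambda
t = -ln(0.493) / 0.05626195
t = 12.571 yr

12.571


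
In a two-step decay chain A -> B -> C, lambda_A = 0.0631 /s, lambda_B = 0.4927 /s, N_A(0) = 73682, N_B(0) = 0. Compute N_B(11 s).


N_B(t) = lambda_A * N_A0 / (lambda_B - lambda_A) * [exp(-lambda_A*t) - exp(-lambda_B*t)]
exp(-0.0631*11) = 0.4995238; exp(-0.4927*11) = 0.004428475
N_B = 0.0631 * 73682 / (0.4927 - 0.0631) * (0.4995238 - 0.004428475)
N_B = 5358.2

5358.2


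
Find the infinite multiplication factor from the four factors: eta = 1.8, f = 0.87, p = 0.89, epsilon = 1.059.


k_inf = eta * f * p * epsilon
k_inf = 1.8 * 0.87 * 0.89 * 1.059
k_inf = 1.4760

1.4760


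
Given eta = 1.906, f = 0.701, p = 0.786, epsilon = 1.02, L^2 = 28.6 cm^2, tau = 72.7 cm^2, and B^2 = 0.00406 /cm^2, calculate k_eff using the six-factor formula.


k_inf = eta*f*p*eps = 1.906*0.701*0.786*1.02 = 1.071183
P_TNL = 1/(1 + L^2*B^2) = 1/(1 + 28.6*0.00406) = 0.8959642
P_FNL = exp(-B^2*tau) = exp(-0.00406*72.7) = 0.7444110
k_eff = k_inf * P_TNL * P_FNL = 1.071183 * 0.8959642 * 0.7444110
k_eff = 0.71444

0.71444


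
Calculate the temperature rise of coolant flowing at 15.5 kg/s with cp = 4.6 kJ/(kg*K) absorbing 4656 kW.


dT = Q / (m_dot * cp)
dT = 4656 / (15.5 * 4.6)
dT = 65.302 C

65.302


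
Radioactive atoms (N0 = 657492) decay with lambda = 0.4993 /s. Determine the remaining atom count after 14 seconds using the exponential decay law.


N = N0 * exp(-lambda * t)
N = 657492 * exp(-0.4993 * 14)
N = 605.46

605.46


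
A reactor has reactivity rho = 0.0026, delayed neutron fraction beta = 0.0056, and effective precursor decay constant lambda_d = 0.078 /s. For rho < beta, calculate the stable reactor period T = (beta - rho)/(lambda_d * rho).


T = (beta - rho) / (lambda_d * rho)
T = (0.0056 - 0.0026) / (0.078 * 0.0026)
T = 14.793 s

14.793


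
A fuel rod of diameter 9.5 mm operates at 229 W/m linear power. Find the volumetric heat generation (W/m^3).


r = D / 2 / 1000 = 9.5 / 2 / 1000 = 0.00475 m
q''' = q' / (pi * r^2)
q''' = 229 / (pi * 0.00475^2)
q''' = 3.2307e+06 W/m^3

3.2307e+06


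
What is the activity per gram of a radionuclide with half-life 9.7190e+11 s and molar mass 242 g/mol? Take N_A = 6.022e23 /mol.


lambda = ln(2) / t_half = ln(2) / 9.7190e+11 = 7.131878e-13 /s
SA = lambda * N_A / M
SA = 7.131878e-13 * 6.022e23 / 242
SA = 1.7747e+09 Bq/g

1.7747e+09


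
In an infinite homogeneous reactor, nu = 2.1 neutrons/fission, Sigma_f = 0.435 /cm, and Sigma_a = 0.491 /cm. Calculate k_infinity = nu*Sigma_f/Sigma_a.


k_inf = nu * Sigma_f / Sigma_a
k_inf = 2.1 * 0.435 / 0.491
k_inf = 1.8605

1.8605


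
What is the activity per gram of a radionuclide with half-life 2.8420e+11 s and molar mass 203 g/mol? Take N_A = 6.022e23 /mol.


lambda = ln(2) / t_half = ln(2) / 2.8420e+11 = 2.438942e-12 /s
SA = lambda * N_A / M
SA = 2.438942e-12 * 6.022e23 / 203
SA = 7.2351e+09 Bq/g

7.2351e+09


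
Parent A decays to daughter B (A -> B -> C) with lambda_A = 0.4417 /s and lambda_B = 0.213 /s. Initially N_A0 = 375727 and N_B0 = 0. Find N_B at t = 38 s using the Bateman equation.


N_B(t) = lambda_A * N_A0 / (lambda_B - lambda_A) * [exp(-lambda_A*t) - exp(-lambda_B*t)]
exp(-0.4417*38) = 5.135005e-08; exp(-0.213*38) = 3.053658e-04
N_B = 0.4417 * 375727 / (0.213 - 0.4417) * (5.135005e-08 - 3.053658e-04)
N_B = 221.55

221.55


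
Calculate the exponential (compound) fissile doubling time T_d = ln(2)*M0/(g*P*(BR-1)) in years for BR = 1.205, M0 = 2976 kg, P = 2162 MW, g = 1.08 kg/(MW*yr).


Breeding gain G = BR - 1 = 1.205 - 1 = 0.205
Fissile production rate = g * P * G = 1.08 * 2162 * 0.205 = 478.6668 kg/yr
T_d = ln(2) * M0 / (g * P * G)
T_d = ln(2) * 2976 / 478.6668 = 4.3095 yr

4.3095


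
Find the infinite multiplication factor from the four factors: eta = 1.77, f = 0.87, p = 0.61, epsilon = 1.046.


k_inf = eta * f * p * epsilon
k_inf = 1.77 * 0.87 * 0.61 * 1.046
k_inf = 0.98255

0.98255


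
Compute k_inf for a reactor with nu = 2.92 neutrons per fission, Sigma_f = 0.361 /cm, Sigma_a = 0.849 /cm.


k_inf = nu * Sigma_f / Sigma_a
k_inf = 2.92 * 0.361 / 0.849
k_inf = 1.2416

1.2416


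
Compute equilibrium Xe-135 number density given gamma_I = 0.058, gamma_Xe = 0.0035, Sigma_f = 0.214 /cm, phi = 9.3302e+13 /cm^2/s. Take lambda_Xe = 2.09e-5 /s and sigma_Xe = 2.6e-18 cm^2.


Xe_eq = (gamma_I + gamma_Xe) * Sigma_f * phi / (lambda_Xe + sigma_Xe * phi)
Numerator = (0.058 + 0.0035) * 0.214 * 9.3302e+13 = 1.227948e+12
Denominator = 2.09e-5 + 2.6e-18 * 9.3302e+13 = 2.634852e-04
Xe_eq = 1.227948e+12 / 2.634852e-04 = 4.6604e+15 /cm^3

4.6604e+15


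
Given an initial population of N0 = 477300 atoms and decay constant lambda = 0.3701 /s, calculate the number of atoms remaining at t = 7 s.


N = N0 * exp(-lambda * t)
N = 477300 * exp(-0.3701 * 7)
N = 35782

35782


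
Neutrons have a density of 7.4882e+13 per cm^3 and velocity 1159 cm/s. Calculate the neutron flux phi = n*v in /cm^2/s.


phi = n * v
phi = 7.4882e+13 * 1159
phi = 8.6788e+16 /cm^2/s

8.6788e+16


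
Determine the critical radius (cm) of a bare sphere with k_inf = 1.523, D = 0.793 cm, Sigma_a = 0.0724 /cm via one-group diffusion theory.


L^2 = D / Sigma_a = 0.793 / 0.0724 = 10.95304 cm^2
B_m^2 = (k_inf - 1) / L^2 = (1.523 - 1) / 10.95304 = 0.04774930 /cm^2
For a bare sphere: B_g = pi/R, so R_c = pi / sqrt(B_m^2)
R_c = pi / sqrt(0.04774930) = 14.377 cm

14.377


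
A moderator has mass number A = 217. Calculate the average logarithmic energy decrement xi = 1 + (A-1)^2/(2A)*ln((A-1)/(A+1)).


xi = 1 + (A-1)^2/(2A) * ln((A-1)/(A+1))
xi = 1 + (217-1)^2/(2*217) * ln((217-1)/(217 +1))
xi = 0.0091883

0.0091883


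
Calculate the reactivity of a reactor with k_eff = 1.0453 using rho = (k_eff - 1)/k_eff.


rho = (k_eff - 1) / k_eff
rho = (1.0453 - 1) / 1.0453
rho = 0.043337

0.043337


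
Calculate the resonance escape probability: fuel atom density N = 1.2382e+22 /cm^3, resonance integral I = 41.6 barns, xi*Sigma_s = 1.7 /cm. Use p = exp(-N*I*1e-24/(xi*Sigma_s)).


p = exp(-N * I * 1e-24 / (xi*Sigma_s))
p = exp(-1.2382e+22 * 41.6 * 1e-24 / 1.7)
p = 0.73860

0.73860


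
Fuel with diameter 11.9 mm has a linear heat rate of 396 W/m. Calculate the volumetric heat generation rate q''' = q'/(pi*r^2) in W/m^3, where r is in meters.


r = D / 2 / 1000 = 11.9 / 2 / 1000 = 0.00595 m
q''' = q' / (pi * r^2)
q''' = 396 / (pi * 0.00595^2)
q''' = 3.5605e+06 W/m^3

3.5605e+06


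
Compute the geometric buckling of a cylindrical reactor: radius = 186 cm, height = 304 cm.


B^2 = (2.405/R)^2 + (pi/H)^2
B^2 = (2.405/186)^2 + (pi/304)^2
B^2 = 2.7398e-04 /cm^2

2.7398e-04


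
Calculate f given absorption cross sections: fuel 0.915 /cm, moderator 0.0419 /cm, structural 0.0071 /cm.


f = Sigma_a_fuel / (Sigma_a_fuel + Sigma_a_mod + Sigma_a_other)
f = 0.915 / (0.915 + 0.0419 + 0.0071)
f = 0.94917

0.94917


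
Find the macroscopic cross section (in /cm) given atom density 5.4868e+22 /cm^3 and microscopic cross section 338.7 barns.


Sigma = N * sigma_barns * 1e-24
Sigma = 5.4868e+22 * 338.7 * 1e-24
Sigma = 18.584 /cm

18.584


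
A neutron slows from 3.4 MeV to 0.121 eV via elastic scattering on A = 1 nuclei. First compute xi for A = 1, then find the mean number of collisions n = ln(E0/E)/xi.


xi = 1 + (A-1)^2/(2A)*ln((A-1)/(A+1)) = 1 (for A = 1)
n = ln(E0/E) / xi
n = ln(3.4e6 / 0.121) / 1
n = ln(2.809917e+07) / 1 = 17.151

17.151


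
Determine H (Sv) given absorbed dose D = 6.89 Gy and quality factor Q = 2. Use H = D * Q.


H = D * Q
H = 6.89 * 2
H = 13.780 Sv

13.780


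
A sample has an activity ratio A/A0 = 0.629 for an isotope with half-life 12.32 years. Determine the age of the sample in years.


lambda = ln(2) / t_half = ln(2) / 12.32 = 0.05626195 /yr
t = -ln(A/A0) / lambda
t = -ln(0.629) / 0.05626195
t = 8.2405 yr

8.2405


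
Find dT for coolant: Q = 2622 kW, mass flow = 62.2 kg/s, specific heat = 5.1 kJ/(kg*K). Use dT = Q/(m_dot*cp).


dT = Q / (m_dot * cp)
dT = 2622 / (62.2 * 5.1)
dT = 8.2656 C

8.2656


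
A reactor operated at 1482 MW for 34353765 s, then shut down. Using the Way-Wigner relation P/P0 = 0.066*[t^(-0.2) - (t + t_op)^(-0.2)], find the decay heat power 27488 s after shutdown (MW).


P/P0 = 0.066 * [t^(-0.2) - (t + t_op)^(-0.2)]
P/P0 = 0.066 * [27488^(-0.2) - (27488 + 34353765)^(-0.2)]
P/P0 = 0.066 * [0.1294707 - 0.03109823] = 0.006492583
P = 1482 * 0.006492583 = 9.6220 MW

9.6220


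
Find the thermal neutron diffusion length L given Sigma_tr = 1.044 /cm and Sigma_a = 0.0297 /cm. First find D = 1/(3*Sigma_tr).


D = 1 / (3 * Sigma_tr) = 1 / (3 * 1.044) = 0.3192848 cm
L = sqrt(D / Sigma_a)
L = sqrt(0.3192848 / 0.0297)
L = 3.2788 cm

3.2788


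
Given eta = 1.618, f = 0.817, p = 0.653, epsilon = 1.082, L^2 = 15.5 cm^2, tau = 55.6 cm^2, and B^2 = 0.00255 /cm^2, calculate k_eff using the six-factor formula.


k_inf = eta*f*p*eps = 1.618*0.817*0.653*1.082 = 0.9339874
P_TNL = 1/(1 + L^2*B^2) = 1/(1 + 15.5*0.00255) = 0.9619778
P_FNL = exp(-B^2*tau) = exp(-0.00255*55.6) = 0.8678122
k_eff = k_inf * P_TNL * P_FNL = 0.9339874 * 0.9619778 * 0.8678122
k_eff = 0.77971

0.77971


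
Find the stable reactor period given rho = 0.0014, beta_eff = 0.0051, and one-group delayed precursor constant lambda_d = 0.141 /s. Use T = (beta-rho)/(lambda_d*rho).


T = (beta - rho) / (lambda_d * rho)
T = (0.0051 - 0.0014) / (0.141 * 0.0014)
T = 18.744 s

18.744


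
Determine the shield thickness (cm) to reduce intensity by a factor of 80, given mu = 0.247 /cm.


x = ln(factor) / mu
x = ln(80) / 0.247
x = 17.741 cm

17.741


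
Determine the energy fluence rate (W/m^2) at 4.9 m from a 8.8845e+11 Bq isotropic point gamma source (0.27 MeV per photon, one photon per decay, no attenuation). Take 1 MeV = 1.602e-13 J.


psi = A * E * 1.602e-13 / (4*pi*r^2)
psi = 8.8845e+11 * 0.27 * 1.602e-13 / (4*pi*4.9^2)
psi = 1.2737e-04 W/m^2

1.2737e-04


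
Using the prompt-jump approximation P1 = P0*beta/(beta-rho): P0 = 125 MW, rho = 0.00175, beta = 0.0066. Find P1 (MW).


P1/P0 = beta / (beta - rho)
P1/P0 = 0.0066 / (0.0066 - 0.00175) = 1.360825
P1 = 125 * 1.360825 = 170.10 MW

170.10


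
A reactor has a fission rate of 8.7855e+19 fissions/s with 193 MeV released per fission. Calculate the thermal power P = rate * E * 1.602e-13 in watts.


P = fission_rate * E_MeV * 1.602e-13
P = 8.7855e+19 * 193 * 1.602e-13
P = 2.7164e+09 W

2.7164e+09


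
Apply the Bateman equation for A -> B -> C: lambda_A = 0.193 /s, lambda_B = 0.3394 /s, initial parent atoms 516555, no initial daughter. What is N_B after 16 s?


N_B(t) = lambda_A * N_A0 / (lambda_B - lambda_A) * [exp(-lambda_A*t) - exp(-lambda_B*t)]
exp(-0.193*16) = 0.04559305; exp(-0.3394*16) = 0.004381343
N_B = 0.193 * 516555 / (0.3394 - 0.193) * (0.04559305 - 0.004381343)
N_B = 28064

28064


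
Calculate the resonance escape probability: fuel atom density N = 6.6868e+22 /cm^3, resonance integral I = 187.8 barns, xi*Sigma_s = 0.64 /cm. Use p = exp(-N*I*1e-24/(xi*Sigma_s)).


p = exp(-N * I * 1e-24 / (xi*Sigma_s))
p = exp(-6.6868e+22 * 187.8 * 1e-24 / 0.64)
p = 3.0092e-09

3.0092e-09


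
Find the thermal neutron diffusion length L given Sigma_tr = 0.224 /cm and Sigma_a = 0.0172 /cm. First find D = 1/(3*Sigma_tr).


D = 1 / (3 * Sigma_tr) = 1 / (3 * 0.224) = 1.488095 cm
L = sqrt(D / Sigma_a)
L = sqrt(1.488095 / 0.0172)
L = 9.3015 cm

9.3015


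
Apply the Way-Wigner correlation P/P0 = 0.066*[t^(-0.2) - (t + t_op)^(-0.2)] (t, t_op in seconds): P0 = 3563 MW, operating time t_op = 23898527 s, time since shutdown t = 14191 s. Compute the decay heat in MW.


P/P0 = 0.066 * [t^(-0.2) - (t + t_op)^(-0.2)]
P/P0 = 0.066 * [14191^(-0.2) - (14191 + 23898527)^(-0.2)]
P/P0 = 0.066 * [0.1477738 - 0.03344061] = 0.007545991
P = 3563 * 0.007545991 = 26.886 MW

26.886


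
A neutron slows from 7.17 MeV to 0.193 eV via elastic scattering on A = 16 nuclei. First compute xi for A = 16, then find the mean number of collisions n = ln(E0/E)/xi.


xi = 1 + (A-1)^2/(2A)*ln((A-1)/(A+1)) = 0.1199467 (for A = 16)
n = ln(E0/E) / xi
n = ln(7.17e6 / 0.193) / 0.1199467
n = ln(3.715026e+07) / 0.1199467 = 145.32

145.32


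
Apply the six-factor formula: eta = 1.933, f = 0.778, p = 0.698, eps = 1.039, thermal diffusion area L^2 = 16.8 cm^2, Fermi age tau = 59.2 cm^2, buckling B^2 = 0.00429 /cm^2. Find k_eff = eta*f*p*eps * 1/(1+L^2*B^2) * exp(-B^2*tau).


k_inf = eta*f*p*eps = 1.933*0.778*0.698*1.039 = 1.090643
P_TNL = 1/(1 + L^2*B^2) = 1/(1 + 16.8*0.00429) = 0.9327732
P_FNL = exp(-B^2*tau) = exp(-0.00429*59.2) = 0.7757166
k_eff = k_inf * P_TNL * P_FNL = 1.090643 * 0.9327732 * 0.7757166
k_eff = 0.78915

0.78915


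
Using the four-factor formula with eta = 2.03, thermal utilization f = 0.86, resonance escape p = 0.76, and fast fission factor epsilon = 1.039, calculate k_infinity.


k_inf = eta * f * p * epsilon
k_inf = 2.03 * 0.86 * 0.76 * 1.039
k_inf = 1.3786

1.3786


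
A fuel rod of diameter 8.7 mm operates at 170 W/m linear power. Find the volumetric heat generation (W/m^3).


r = D / 2 / 1000 = 8.7 / 2 / 1000 = 0.00435 m
q''' = q' / (pi * r^2)
q''' = 170 / (pi * 0.00435^2)
q''' = 2.8597e+06 W/m^3

2.8597e+06


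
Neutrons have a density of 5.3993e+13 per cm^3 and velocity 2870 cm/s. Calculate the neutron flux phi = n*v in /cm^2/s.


phi = n * v
phi = 5.3993e+13 * 2870
phi = 1.5496e+17 /cm^2/s

1.5496e+17


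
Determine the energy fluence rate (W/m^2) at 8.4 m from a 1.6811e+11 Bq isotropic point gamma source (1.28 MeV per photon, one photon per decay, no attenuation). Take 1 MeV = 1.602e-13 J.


psi = A * E * 1.602e-13 / (4*pi*r^2)
psi = 1.6811e+11 * 1.28 * 1.602e-13 / (4*pi*8.4^2)
psi = 3.8877e-05 W/m^2

3.8877e-05


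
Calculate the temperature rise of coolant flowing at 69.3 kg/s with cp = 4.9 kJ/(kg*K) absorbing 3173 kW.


dT = Q / (m_dot * cp)
dT = 3173 / (69.3 * 4.9)
dT = 9.3442 C

9.3442


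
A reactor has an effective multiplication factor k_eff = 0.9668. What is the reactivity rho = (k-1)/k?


rho = (k_eff - 1) / k_eff
rho = (0.9668 - 1) / 0.9668
rho = -0.034340

-0.034340


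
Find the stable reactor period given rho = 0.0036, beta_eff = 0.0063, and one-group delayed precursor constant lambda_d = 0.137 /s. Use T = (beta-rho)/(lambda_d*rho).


T = (beta - rho) / (lambda_d * rho)
T = (0.0063 - 0.0036) / (0.137 * 0.0036)
T = 5.4745 s

5.4745


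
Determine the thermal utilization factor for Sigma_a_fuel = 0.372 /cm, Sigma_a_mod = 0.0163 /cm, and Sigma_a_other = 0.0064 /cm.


f = Sigma_a_fuel / (Sigma_a_fuel + Sigma_a_mod + Sigma_a_other)
f = 0.372 / (0.372 + 0.0163 + 0.0064)
f = 0.94249

0.94249


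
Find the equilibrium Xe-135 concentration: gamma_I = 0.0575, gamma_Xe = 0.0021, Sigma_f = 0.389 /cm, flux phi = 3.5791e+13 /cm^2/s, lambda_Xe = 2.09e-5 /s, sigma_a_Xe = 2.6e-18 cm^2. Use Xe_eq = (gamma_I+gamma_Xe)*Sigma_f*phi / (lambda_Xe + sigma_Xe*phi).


Xe_eq = (gamma_I + gamma_Xe) * Sigma_f * phi / (lambda_Xe + sigma_Xe * phi)
Numerator = (0.0575 + 0.0021) * 0.389 * 3.5791e+13 = 8.297929e+11
Denominator = 2.09e-5 + 2.6e-18 * 3.5791e+13 = 1.139566e-04
Xe_eq = 8.297929e+11 / 1.139566e-04 = 7.2817e+15 /cm^3

7.2817e+15


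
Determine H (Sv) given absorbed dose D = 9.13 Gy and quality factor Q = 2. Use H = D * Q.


H = D * Q
H = 9.13 * 2
H = 18.260 Sv

18.260


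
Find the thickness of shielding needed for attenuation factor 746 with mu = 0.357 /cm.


x = ln(factor) / mu
x = ln(746) / 0.357
x = 18.529 cm

18.529


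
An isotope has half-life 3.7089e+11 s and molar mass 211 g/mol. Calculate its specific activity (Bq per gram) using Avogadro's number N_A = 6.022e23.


lambda = ln(2) / t_half = ln(2) / 3.7089e+11 = 1.868875e-12 /s
SA = lambda * N_A / M
SA = 1.868875e-12 * 6.022e23 / 211
SA = 5.3338e+09 Bq/g

5.3338e+09


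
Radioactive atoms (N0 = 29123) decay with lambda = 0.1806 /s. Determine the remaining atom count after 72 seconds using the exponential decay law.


N = N0 * exp(-lambda * t)
N = 29123 * exp(-0.1806 * 72)
N = 0.065617

0.065617


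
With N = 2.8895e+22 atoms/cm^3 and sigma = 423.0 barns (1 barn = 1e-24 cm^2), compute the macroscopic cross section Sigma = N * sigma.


Sigma = N * sigma_barns * 1e-24
Sigma = 2.8895e+22 * 423.0 * 1e-24
Sigma = 12.223 /cm

12.223


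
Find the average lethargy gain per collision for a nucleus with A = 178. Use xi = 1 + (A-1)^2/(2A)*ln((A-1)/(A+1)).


xi = 1 + (A-1)^2/(2A) * ln((A-1)/(A+1))
xi = 1 + (178-1)^2/(2*178) * ln((178-1)/(178 +1))
xi = 0.011194

0.011194


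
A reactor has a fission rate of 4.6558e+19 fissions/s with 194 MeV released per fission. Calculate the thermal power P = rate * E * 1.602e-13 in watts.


P = fission_rate * E_MeV * 1.602e-13
P = 4.6558e+19 * 194 * 1.602e-13
P = 1.4470e+09 W

1.4470e+09


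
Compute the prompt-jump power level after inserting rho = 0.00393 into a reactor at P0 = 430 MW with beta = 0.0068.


P1/P0 = beta / (beta - rho)
P1/P0 = 0.0068 / (0.0068 - 0.00393) = 2.369338
P1 = 430 * 2.369338 = 1018.8 MW

1018.8


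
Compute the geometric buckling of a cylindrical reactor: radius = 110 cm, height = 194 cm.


B^2 = (2.405/R)^2 + (pi/H)^2
B^2 = (2.405/110)^2 + (pi/194)^2
B^2 = 7.4026e-04 /cm^2

7.4026e-04


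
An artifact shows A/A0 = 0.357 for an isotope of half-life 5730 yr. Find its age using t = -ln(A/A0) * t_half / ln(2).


lambda = ln(2) / t_half = ln(2) / 5730 = 1.209681e-04 /yr
t = -ln(A/A0) / lambda
t = -ln(0.357) / 1.209681e-04
t = 8514.8 yr

8514.8


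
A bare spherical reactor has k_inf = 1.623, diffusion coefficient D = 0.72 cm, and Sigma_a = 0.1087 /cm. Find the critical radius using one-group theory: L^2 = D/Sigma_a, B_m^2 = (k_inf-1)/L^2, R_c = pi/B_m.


L^2 = D / Sigma_a = 0.72 / 0.1087 = 6.623735 cm^2
B_m^2 = (k_inf - 1) / L^2 = (1.623 - 1) / 6.623735 = 0.09405570 /cm^2
For a bare sphere: B_g = pi/R, so R_c = pi / sqrt(B_m^2)
R_c = pi / sqrt(0.09405570) = 10.244 cm

10.244


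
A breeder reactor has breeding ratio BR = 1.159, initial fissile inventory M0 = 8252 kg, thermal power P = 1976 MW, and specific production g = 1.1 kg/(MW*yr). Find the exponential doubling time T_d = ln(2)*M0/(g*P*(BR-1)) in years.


Breeding gain G = BR - 1 = 1.159 - 1 = 0.159
Fissile production rate = g * P * G = 1.1 * 1976 * 0.159 = 345.6024 kg/yr
T_d = ln(2) * M0 / (g * P * G)
T_d = ln(2) * 8252 / 345.6024 = 16.550 yr

16.550
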